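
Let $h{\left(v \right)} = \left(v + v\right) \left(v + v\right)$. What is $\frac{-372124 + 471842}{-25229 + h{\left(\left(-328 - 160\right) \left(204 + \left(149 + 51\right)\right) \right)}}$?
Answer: $\frac{99718}{155475619187} \approx 6.4137 \cdot 10^{-7}$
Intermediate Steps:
$h{\left(v \right)} = 4 v^{2}$ ($h{\left(v \right)} = 2 v 2 v = 4 v^{2}$)
$\frac{-372124 + 471842}{-25229 + h{\left(\left(-328 - 160\right) \left(204 + \left(149 + 51\right)\right) \right)}} = \frac{-372124 + 471842}{-25229 + 4 \left(\left(-328 - 160\right) \left(204 + \left(149 + 51\right)\right)\right)^{2}} = \frac{99718}{-25229 + 4 \left(- 488 \left(204 + 200\right)\right)^{2}} = \frac{99718}{-25229 + 4 \left(\left(-488\right) 404\right)^{2}} = \frac{99718}{-25229 + 4 \left(-197152\right)^{2}} = \frac{99718}{-25229 + 4 \cdot 38868911104} = \frac{99718}{-25229 + 155475644416} = \frac{99718}{155475619187}$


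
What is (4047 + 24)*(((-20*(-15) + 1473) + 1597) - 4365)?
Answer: -4050645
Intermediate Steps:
(4047 + 24)*(((-20*(-15) + 1473) + 1597) - 4365) = 4071*(((300 + 1473) + 1597) - 4365) = 4071*((1773 + 1597) - 4365) = 4071*(3370 - 4365) = 4071*(-995) = -4050645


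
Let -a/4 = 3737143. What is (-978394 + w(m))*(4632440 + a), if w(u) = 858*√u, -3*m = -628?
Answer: 10093241652008 - 5900827504*√471 ≈ 9.9652e+12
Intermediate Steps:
m = 628/3 (m = -⅓*(-628) = 628/3 ≈ 209.33)
a = -14948572 (a = -4*3737143 = -14948572)
(-978394 + w(m))*(4632440 + a) = (-978394 + 858*√(628/3))*(4632440 - 14948572) = (-978394 + 858*(2*√471/3))*(-10316132) = (-978394 + 572*√471)*(-10316132) = 10093241652008 - 5900827504*√471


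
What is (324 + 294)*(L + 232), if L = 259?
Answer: 303438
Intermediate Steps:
(324 + 294)*(L + 232) = (324 + 294)*(259 + 232) = 618*491 = 303438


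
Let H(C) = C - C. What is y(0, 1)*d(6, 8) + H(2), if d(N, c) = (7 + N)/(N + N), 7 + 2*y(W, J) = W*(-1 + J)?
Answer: -91/24 ≈ -3.7917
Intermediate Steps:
y(W, J) = -7/2 + W*(-1 + J)/2 (y(W, J) = -7/2 + (W*(-1 + J))/2 = -7/2 + W*(-1 + J)/2)
d(N, c) = (7 + N)/(2*N) (d(N, c) = (7 + N)/((2*N)) = (7 + N)*(1/(2*N)) = (7 + N)/(2*N))
H(C) = 0
y(0, 1)*d(6, 8) + H(2) = (-7/2 - ½*0 + (½)*1*0)*((½)*(7 + 6)/6) + 0 = (-7/2 + 0 + 0)*((½)*(⅙)*13) + 0 = -7/2*13/12 + 0 = -91/24 + 0 = -91/24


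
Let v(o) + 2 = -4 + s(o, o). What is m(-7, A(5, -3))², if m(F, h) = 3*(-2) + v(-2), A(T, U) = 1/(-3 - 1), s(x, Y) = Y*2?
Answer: 256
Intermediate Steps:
s(x, Y) = 2*Y
v(o) = -6 + 2*o (v(o) = -2 + (-4 + 2*o) = -6 + 2*o)
A(T, U) = -¼ (A(T, U) = 1/(-4) = -¼)
m(F, h) = -16 (m(F, h) = 3*(-2) + (-6 + 2*(-2)) = -6 + (-6 - 4) = -6 - 10 = -16)
m(-7, A(5, -3))² = (-16)² = 256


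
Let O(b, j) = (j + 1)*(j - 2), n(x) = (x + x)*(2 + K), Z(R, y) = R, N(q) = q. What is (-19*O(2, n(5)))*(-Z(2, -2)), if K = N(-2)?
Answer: -76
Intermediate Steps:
K = -2
n(x) = 0 (n(x) = (x + x)*(2 - 2) = (2*x)*0 = 0)
O(b, j) = (1 + j)*(-2 + j)
(-19*O(2, n(5)))*(-Z(2, -2)) = (-19*(-2 + 0² - 1*0))*(-1*2) = -19*(-2 + 0 + 0)*(-2) = -19*(-2)*(-2) = 38*(-2) = -76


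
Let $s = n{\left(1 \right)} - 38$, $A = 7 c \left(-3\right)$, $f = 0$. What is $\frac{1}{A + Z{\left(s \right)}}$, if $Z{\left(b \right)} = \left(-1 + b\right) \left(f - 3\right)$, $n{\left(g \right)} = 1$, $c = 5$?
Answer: $\frac{1}{9} \approx 0.11111$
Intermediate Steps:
$A = -105$ ($A = 7 \cdot 5 \left(-3\right) = 35 \left(-3\right) = -105$)
$s = -37$ ($s = 1 - 38 = -37$)
$Z{\left(b \right)} = 3 - 3 b$ ($Z{\left(b \right)} = \left(-1 + b\right) \left(0 - 3\right) = \left(-1 + b\right) \left(-3\right) = 3 - 3 b$)
$\frac{1}{A + Z{\left(s \right)}} = \frac{1}{-105 + \left(3 - -111\right)} = \frac{1}{-105 + \left(3 + 111\right)} = \frac{1}{-105 + 114} = \frac{1}{9}$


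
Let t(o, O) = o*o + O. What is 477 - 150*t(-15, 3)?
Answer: -33723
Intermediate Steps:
t(o, O) = O + o² (t(o, O) = o² + O = O + o²)
477 - 150*t(-15, 3) = 477 - 150*(3 + (-15)²) = 477 - 150*(3 + 225) = 477 - 150*228 = 477 - 34200 = -33723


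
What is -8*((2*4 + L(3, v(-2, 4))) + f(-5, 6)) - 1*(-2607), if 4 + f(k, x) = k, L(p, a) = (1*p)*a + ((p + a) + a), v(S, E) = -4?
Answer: 2751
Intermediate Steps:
L(p, a) = p + 2*a + a*p (L(p, a) = p*a + ((a + p) + a) = a*p + (p + 2*a) = p + 2*a + a*p)
f(k, x) = -4 + k
-8*((2*4 + L(3, v(-2, 4))) + f(-5, 6)) - 1*(-2607) = -8*((2*4 + (3 + 2*(-4) - 4*3)) + (-4 - 5)) - 1*(-2607) = -8*((8 + (3 - 8 - 12)) - 9) + 2607 = -8*((8 - 17) - 9) + 2607 = -8*(-9 - 9) + 2607 = -8*(-18) + 2607 = 144 + 2607 = 2751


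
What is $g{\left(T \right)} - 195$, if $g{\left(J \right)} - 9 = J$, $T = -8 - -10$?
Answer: $-184$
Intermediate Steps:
$T = 2$ ($T = -8 + 10 = 2$)
$g{\left(J \right)} = 9 + J$
$g{\left(T \right)} - 195 = \left(9 + 2\right) - 195 = 11 - 195 = -184$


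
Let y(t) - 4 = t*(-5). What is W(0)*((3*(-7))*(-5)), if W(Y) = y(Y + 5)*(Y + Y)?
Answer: 0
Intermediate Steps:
y(t) = 4 - 5*t (y(t) = 4 + t*(-5) = 4 - 5*t)
W(Y) = 2*Y*(-21 - 5*Y) (W(Y) = (4 - 5*(Y + 5))*(Y + Y) = (4 - 5*(5 + Y))*(2*Y) = (4 + (-25 - 5*Y))*(2*Y) = (-21 - 5*Y)*(2*Y) = 2*Y*(-21 - 5*Y))
W(0)*((3*(-7))*(-5)) = (-2*0*(21 + 5*0))*((3*(-7))*(-5)) = (-2*0*(21 + 0))*(-21*(-5)) = -2*0*21*105 = 0*105 = 0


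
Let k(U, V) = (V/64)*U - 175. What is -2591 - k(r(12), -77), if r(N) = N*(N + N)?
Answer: -4139/2 ≈ -2069.5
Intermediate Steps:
r(N) = 2*N² (r(N) = N*(2*N) = 2*N²)
k(U, V) = -175 + U*V/64 (k(U, V) = (V*(1/64))*U - 175 = (V/64)*U - 175 = U*V/64 - 175 = -175 + U*V/64)
-2591 - k(r(12), -77) = -2591 - (-175 + (1/64)*(2*12²)*(-77)) = -2591 - (-175 + (1/64)*(2*144)*(-77)) = -2591 - (-175 + (1/64)*288*(-77)) = -2591 - (-175 - 693/2) = -2591 - 1*(-1043/2) = -2591 + 1043/2 = -4139/2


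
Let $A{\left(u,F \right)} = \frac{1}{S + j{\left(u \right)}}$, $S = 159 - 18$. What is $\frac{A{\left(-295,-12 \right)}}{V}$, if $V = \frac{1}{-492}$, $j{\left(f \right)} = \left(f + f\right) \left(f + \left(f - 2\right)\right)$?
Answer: $- \frac{492}{349421} \approx -0.001408$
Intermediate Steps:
$j{\left(f \right)} = 2 f \left(-2 + 2 f\right)$ ($j{\left(f \right)} = 2 f \left(f + \left(-2 + f\right)\right) = 2 f \left(-2 + 2 f\right)$)
$S = 141$ ($S = 159 - 18 = 141$)
$V = - \frac{1}{492} \approx -0.0020325$
$A{\left(u,F \right)} = \frac{1}{141 + 4 u \left(-1 + u\right)}$
$\frac{A{\left(-295,-12 \right)}}{V} = \frac{1}{\left(141 + 4 \left(-295\right) \left(-1 - 295\right)\right) \left(- \frac{1}{492}\right)} = \frac{1}{141 + 4 \left(-295\right) \left(-296\right)} \left(-492\right) = \frac{1}{141 + 349280} \left(-492\right) = \frac{1}{349421} \left(-492\right) = - \frac{492}{349421}$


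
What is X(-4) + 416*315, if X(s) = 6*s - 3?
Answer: 131013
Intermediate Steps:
X(s) = -3 + 6*s
X(-4) + 416*315 = (-3 + 6*(-4)) + 416*315 = (-3 - 24) + 131040 = -27 + 131040 = 131013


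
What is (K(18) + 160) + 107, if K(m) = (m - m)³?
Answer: 267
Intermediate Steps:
K(m) = 0 (K(m) = 0³ = 0)
(K(18) + 160) + 107 = (0 + 160) + 107 = 160 + 107 = 267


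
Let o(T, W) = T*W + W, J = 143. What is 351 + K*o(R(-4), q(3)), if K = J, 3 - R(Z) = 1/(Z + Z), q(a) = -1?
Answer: -1911/8 ≈ -238.88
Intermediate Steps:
R(Z) = 3 - 1/(2*Z) (R(Z) = 3 - 1/(Z + Z) = 3 - 1/(2*Z))
K = 143
o(T, W) = W + T*W
351 + K*o(R(-4), q(3)) = 351 + 143*(-(1 + (3 - 1/2/(-4)))) = 351 + 143*(-(1 + (3 - 1/2*(-1/4)))) = 351 + 143*(-(1 + (3 + 1/8))) = 351 + 143*(-(1 + 25/8)) = 351 + 143*(-1*33/8) = 351 + 143*(-33/8) = 351 - 4719/8 = -1911/8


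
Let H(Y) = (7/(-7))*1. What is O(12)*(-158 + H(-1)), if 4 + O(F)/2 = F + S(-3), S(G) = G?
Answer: -1590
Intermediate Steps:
O(F) = -14 + 2*F (O(F) = -8 + 2*(F - 3) = -8 + 2*(-3 + F) = -8 + (-6 + 2*F) = -14 + 2*F)
H(Y) = -1 (H(Y) = (7*(-⅐))*1 = -1*1 = -1)
O(12)*(-158 + H(-1)) = (-14 + 2*12)*(-158 - 1) = (-14 + 24)*(-159) = 10*(-159) = -1590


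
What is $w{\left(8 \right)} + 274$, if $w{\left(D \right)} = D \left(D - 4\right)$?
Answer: $306$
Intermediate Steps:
$w{\left(D \right)} = D \left(-4 + D\right)$ ($w{\left(D \right)} = D \left(D - 4\right) = D \left(-4 + D\right)$)
$w{\left(8 \right)} + 274 = 8 \left(-4 + 8\right) + 274 = 8 \cdot 4 + 274 = 32 + 274 = 306$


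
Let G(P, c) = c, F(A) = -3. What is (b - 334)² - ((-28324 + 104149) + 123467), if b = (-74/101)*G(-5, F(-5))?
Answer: -909923548/10201 ≈ -89200.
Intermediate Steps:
b = 222/101 (b = -74/101*(-3) = 222/101 ≈ 2.1980)
(b - 334)² - ((-28324 + 104149) + 123467) = (222/101 - 334)² - ((-28324 + 104149) + 123467) = (-33512/101)² - (75825 + 123467) = 1123054144/10201 - 1*199292 = 1123054144/10201 - 199292 = -909923548/10201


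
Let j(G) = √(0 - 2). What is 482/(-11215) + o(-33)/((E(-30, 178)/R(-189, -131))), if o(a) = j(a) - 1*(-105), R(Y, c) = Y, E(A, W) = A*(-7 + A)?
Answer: -14873113/829910 - 63*I*√2/370 ≈ -17.921 - 0.2408*I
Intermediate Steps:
j(G) = I*√2 (j(G) = √(-2) = I*√2)
o(a) = 105 + I*√2 (o(a) = I*√2 - 1*(-105) = I*√2 + 105 = 105 + I*√2)
482/(-11215) + o(-33)/((E(-30, 178)/R(-189, -131))) = 482/(-11215) + (105 + I*√2)/((-30*(-7 - 30)/(-189))) = 482*(-1/11215) + (105 + I*√2)/((-30*(-37)*(-1/189))) = -482/11215 + (105 + I*√2)/((1110*(-1/189))) = -482/11215 + (105 + I*√2)/(-370/63) = -482/11215 + (105 + I*√2)*(-63/370) = -482/11215 + (-1323/74 - 63*I*√2/370) = -14873113/829910 - 63*I*√2/370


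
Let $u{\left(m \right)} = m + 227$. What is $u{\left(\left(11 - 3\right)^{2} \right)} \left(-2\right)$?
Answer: $-582$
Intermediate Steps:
$u{\left(m \right)} = 227 + m$
$u{\left(\left(11 - 3\right)^{2} \right)} \left(-2\right) = \left(227 + \left(11 - 3\right)^{2}\right) \left(-2\right) = \left(227 + 8^{2}\right) \left(-2\right) = \left(227 + 64\right) \left(-2\right) = 291 \left(-2\right) = -582$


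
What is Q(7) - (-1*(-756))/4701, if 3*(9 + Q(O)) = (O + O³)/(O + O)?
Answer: -3890/4701 ≈ -0.82748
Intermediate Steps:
Q(O) = -9 + (O + O³)/(6*O) (Q(O) = -9 + ((O + O³)/(O + O))/3 = -9 + ((O + O³)/((2*O)))/3 = -9 + ((O + O³)*(1/(2*O)))/3 = -9 + ((O + O³)/(2*O))/3 = -9 + (O + O³)/(6*O))
Q(7) - (-1*(-756))/4701 = (-53/6 + (⅙)*7²) - (-1*(-756))/4701 = (-53/6 + (⅙)*49) - 756/4701 = (-53/6 + 49/6) - 1*252/1567 = -⅔ - 252/1567 = -3890/4701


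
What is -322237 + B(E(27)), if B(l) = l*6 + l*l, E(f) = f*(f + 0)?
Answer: 213578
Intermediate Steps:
E(f) = f² (E(f) = f*f = f²)
B(l) = l² + 6*l (B(l) = 6*l + l² = l² + 6*l)
-322237 + B(E(27)) = -322237 + 27²*(6 + 27²) = -322237 + 729*(6 + 729) = -322237 + 729*735 = -322237 + 535815 = 213578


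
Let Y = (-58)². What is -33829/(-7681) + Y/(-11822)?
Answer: 187043777/45402391 ≈ 4.1197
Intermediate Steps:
Y = 3364
-33829/(-7681) + Y/(-11822) = -33829/(-7681) + 3364/(-11822) = -33829*(-1/7681) + 3364*(-1/11822) = 33829/7681 - 1682/5911 = 187043777/45402391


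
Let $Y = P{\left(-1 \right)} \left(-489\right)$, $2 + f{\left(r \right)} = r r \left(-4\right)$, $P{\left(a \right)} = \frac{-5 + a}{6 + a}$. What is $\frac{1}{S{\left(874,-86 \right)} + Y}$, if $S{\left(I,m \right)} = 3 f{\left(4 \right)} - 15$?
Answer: $\frac{5}{1869} \approx 0.0026752$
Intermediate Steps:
$P{\left(a \right)} = \frac{-5 + a}{6 + a}$
$f{\left(r \right)} = -2 - 4 r^{2}$ ($f{\left(r \right)} = -2 + r r \left(-4\right) = -2 + r^{2} \left(-4\right) = -2 - 4 r^{2}$)
$S{\left(I,m \right)} = -213$ ($S{\left(I,m \right)} = 3 \left(-2 - 4 \cdot 4^{2}\right) - 15 = 3 \left(-2 - 64\right) - 15 = 3 \left(-66\right) - 15 = -198 - 15 = -213$)
$Y = \frac{2934}{5}$ ($Y = \frac{-5 - 1}{6 - 1} \left(-489\right) = \frac{1}{5} \left(-6\right) \left(-489\right) = \left(- \frac{6}{5}\right) \left(-489\right) = \frac{2934}{5} \approx 586.8$)
$\frac{1}{S{\left(874,-86 \right)} + Y} = \frac{1}{-213 + \frac{2934}{5}} = \frac{1}{\frac{1869}{5}} = \frac{5}{1869}$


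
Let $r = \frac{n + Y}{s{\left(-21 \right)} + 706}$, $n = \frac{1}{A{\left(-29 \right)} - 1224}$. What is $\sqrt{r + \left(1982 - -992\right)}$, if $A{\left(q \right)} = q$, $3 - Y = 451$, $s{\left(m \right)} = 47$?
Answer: $\frac{\sqrt{294105847235921}}{314503} \approx 54.529$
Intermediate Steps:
$Y = -448$ ($Y = 3 - 451 = -448$)
$n = - \frac{1}{1253}$ ($n = \frac{1}{-29 - 1224} = \frac{1}{-1253} = - \frac{1}{1253} \approx -0.00079808$)
$r = - \frac{187115}{314503}$ ($r = \frac{- \frac{1}{1253} - 448}{47 + 706} = - \frac{561345}{1253 \cdot 753} = \left(- \frac{561345}{1253}\right) \frac{1}{753} = - \frac{187115}{314503} \approx -0.59495$)
$\sqrt{r + \left(1982 - -992\right)} = \sqrt{- \frac{187115}{314503} + \left(1982 - -992\right)} = \sqrt{- \frac{187115}{314503} + \left(1982 + 992\right)} = \sqrt{- \frac{187115}{314503} + 2974} = \sqrt{\frac{935144807}{314503}} = \frac{\sqrt{294105847235921}}{314503}$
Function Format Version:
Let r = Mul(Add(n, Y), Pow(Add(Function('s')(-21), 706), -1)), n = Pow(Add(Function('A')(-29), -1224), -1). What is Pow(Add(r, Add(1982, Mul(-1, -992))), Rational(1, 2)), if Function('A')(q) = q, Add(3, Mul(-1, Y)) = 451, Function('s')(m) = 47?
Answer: Mul(Rational(1, 314503), Pow(294105847235921, Rational(1, 2))) ≈ 54.529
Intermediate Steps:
Y = -448 (Y = Add(3, Mul(-1, 451)) = Add(3, -451) = -448)
n = Rational(-1, 1253) (n = Pow(Add(-29, -1224), -1) = Pow(-1253, -1) = Rational(-1, 1253) ≈ -0.00079808)
r = Rational(-187115, 314503) (r = Mul(Add(Rational(-1, 1253), -448), Pow(Add(47, 706), -1)) = Mul(Rational(-561345, 1253), Pow(753, -1)) = Mul(Rational(-561345, 1253), Rational(1, 753)) = Rational(-187115, 314503) ≈ -0.59495)
Pow(Add(r, Add(1982, Mul(-1, -992))), Rational(1, 2)) = Pow(Add(Rational(-187115, 314503), Add(1982, Mul(-1, -992))), Rational(1, 2)) = Pow(Add(Rational(-187115, 314503), Add(1982, 992)), Rational(1, 2)) = Pow(Add(Rational(-187115, 314503), 2974), Rational(1, 2)) = Pow(Rational(935144807, 314503), Rational(1, 2)) = Mul(Rational(1, 314503), Pow(294105847235921, Rational(1, 2)))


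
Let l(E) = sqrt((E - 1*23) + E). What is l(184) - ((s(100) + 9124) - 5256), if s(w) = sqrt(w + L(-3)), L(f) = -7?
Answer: -3868 + sqrt(345) - sqrt(93) ≈ -3859.1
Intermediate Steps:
s(w) = sqrt(-7 + w) (s(w) = sqrt(w - 7) = sqrt(-7 + w))
l(E) = sqrt(-23 + 2*E) (l(E) = sqrt((E - 23) + E) = sqrt((-23 + E) + E) = sqrt(-23 + 2*E))
l(184) - ((s(100) + 9124) - 5256) = sqrt(-23 + 2*184) - ((sqrt(-7 + 100) + 9124) - 5256) = sqrt(-23 + 368) - ((sqrt(93) + 9124) - 5256) = sqrt(345) - ((9124 + sqrt(93)) - 5256) = sqrt(345) - (3868 + sqrt(93)) = sqrt(345) + (-3868 - sqrt(93)) = -3868 + sqrt(345) - sqrt(93)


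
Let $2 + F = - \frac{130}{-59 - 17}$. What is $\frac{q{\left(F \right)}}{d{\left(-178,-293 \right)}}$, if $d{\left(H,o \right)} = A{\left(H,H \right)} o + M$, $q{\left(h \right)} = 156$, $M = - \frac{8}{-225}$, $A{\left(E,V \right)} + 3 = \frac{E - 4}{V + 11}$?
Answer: $\frac{5861700}{21031411} \approx 0.27871$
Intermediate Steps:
$F = - \frac{11}{38}$ ($F = -2 - \frac{130}{-59 - 17} = -2 - \frac{130}{-76} = -2 - - \frac{65}{38} = -2 + \frac{65}{38} = - \frac{11}{38} \approx -0.28947$)
$A{\left(E,V \right)} = -3 + \frac{-4 + E}{11 + V}$ ($A{\left(E,V \right)} = -3 + \frac{E - 4}{V + 11} = -3 + \frac{-4 + E}{11 + V}$)
$M = \frac{8}{225}$ ($M = \left(-8\right) \left(- \frac{1}{225}\right) = \frac{8}{225} \approx 0.035556$)
$d{\left(H,o \right)} = \frac{8}{225} + \frac{o \left(-37 - 2 H\right)}{11 + H}$ ($d{\left(H,o \right)} = \frac{-37 + H - 3 H}{11 + H} o + \frac{8}{225} = \frac{-37 - 2 H}{11 + H} o + \frac{8}{225} = \frac{o \left(-37 - 2 H\right)}{11 + H} + \frac{8}{225} = \frac{8}{225} + \frac{o \left(-37 - 2 H\right)}{11 + H}$)
$\frac{q{\left(F \right)}}{d{\left(-178,-293 \right)}} = \frac{156}{\frac{1}{225} \frac{1}{11 - 178} \left(88 + 8 \left(-178\right) - - 65925 \left(37 + 2 \left(-178\right)\right)\right)} = \frac{156}{\frac{1}{225} \frac{1}{-167} \left(88 - 1424 - - 65925 \left(37 - 356\right)\right)} = \frac{156}{\frac{1}{225} \left(- \frac{1}{167}\right) \left(88 - 1424 - \left(-65925\right) \left(-319\right)\right)} = \frac{156}{\frac{1}{225} \left(- \frac{1}{167}\right) \left(88 - 1424 - 21030075\right)} = \frac{156}{\frac{1}{225} \left(- \frac{1}{167}\right) \left(-21031411\right)} = \frac{156}{\frac{21031411}{37575}} = 156 \cdot \frac{37575}{21031411} = \frac{5861700}{21031411}$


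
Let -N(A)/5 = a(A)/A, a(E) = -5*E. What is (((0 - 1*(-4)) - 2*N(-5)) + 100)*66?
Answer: 3564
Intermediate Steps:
N(A) = 25 (N(A) = -5*(-5*A)/A = -5*(-5) = 25)
(((0 - 1*(-4)) - 2*N(-5)) + 100)*66 = (((0 - 1*(-4)) - 2*25) + 100)*66 = (((0 + 4) - 50) + 100)*66 = ((4 - 50) + 100)*66 = (-46 + 100)*66 = 54*66 = 3564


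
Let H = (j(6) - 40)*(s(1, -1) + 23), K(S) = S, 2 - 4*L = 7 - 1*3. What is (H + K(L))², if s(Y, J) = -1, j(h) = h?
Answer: 2241009/4 ≈ 5.6025e+5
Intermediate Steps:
L = -½ (L = ½ - (7 - 1*3)/4 = ½ - (7 - 3)/4 = ½ - ¼*4 = ½ - 1 = -½ ≈ -0.50000)
H = -748 (H = (6 - 40)*(-1 + 23) = -34*22 = -748)
(H + K(L))² = (-748 - ½)² = (-1497/2)² = 2241009/4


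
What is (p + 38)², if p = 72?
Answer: 12100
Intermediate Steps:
(p + 38)² = (72 + 38)² = 110² = 12100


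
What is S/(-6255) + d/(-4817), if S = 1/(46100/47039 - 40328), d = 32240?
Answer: -382539739373363537/57155518785761820 ≈ -6.6930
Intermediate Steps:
S = -47039/1896942692 (S = 1/(46100*(1/47039) - 40328) = 1/(46100/47039 - 40328) = 1/(-1896942692/47039) = -47039/1896942692 ≈ -2.4797e-5)
S/(-6255) + d/(-4817) = -47039/1896942692/(-6255) + 32240/(-4817) = -47039/1896942692*(-1/6255) + 32240*(-1/4817) = 47039/11865376538460 - 32240/4817 = -382539739373363537/57155518785761820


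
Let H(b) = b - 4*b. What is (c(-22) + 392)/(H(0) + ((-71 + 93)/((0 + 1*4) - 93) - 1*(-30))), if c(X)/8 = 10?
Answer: 5251/331 ≈ 15.864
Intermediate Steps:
c(X) = 80 (c(X) = 8*10 = 80)
H(b) = -3*b
(c(-22) + 392)/(H(0) + ((-71 + 93)/((0 + 1*4) - 93) - 1*(-30))) = (80 + 392)/(-3*0 + ((-71 + 93)/((0 + 1*4) - 93) - 1*(-30))) = 472/(0 + (22/((0 + 4) - 93) + 30)) = 472/(0 + (22/(4 - 93) + 30)) = 472/(0 + (22/(-89) + 30)) = 472/(0 + (22*(-1/89) + 30)) = 472/(0 + (-22/89 + 30)) = 472/(0 + 2648/89) = 472/(2648/89) = 472*(89/2648) = 5251/331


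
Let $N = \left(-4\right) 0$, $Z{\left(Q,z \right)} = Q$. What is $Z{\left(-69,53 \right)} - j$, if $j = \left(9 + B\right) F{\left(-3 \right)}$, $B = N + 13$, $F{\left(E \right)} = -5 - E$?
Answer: $-25$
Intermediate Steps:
$N = 0$
$B = 13$ ($B = 0 + 13 = 13$)
$j = -44$ ($j = \left(9 + 13\right) \left(-5 - -3\right) = 22 \left(-5 + 3\right) = 22 \left(-2\right) = -44$)
$Z{\left(-69,53 \right)} - j = -69 - -44 = -69 + 44 = -25$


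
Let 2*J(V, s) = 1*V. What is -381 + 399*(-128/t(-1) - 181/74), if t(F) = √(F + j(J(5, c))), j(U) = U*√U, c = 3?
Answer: -100413/74 - 102144/√(-4 + 5*√10) ≈ -31078.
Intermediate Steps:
J(V, s) = V/2 (J(V, s) = (1*V)/2 = V/2)
j(U) = U^(3/2)
t(F) = √(F + 5*√10/4) (t(F) = √(F + ((½)*5)^(3/2)) = √(F + (5/2)^(3/2)) = √(F + 5*√10/4))
-381 + 399*(-128/t(-1) - 181/74) = -381 + 399*(-128*2/√(4*(-1) + 5*√10) - 181/74) = -381 + 399*(-128*2/√(-4 + 5*√10) - 181*1/74) = -381 + 399*(-256/√(-4 + 5*√10) - 181/74) = -381 + 399*(-181/74 - 256/√(-4 + 5*√10)) = -381 + (-72219/74 - 102144/√(-4 + 5*√10)) = -100413/74 - 102144/√(-4 + 5*√10)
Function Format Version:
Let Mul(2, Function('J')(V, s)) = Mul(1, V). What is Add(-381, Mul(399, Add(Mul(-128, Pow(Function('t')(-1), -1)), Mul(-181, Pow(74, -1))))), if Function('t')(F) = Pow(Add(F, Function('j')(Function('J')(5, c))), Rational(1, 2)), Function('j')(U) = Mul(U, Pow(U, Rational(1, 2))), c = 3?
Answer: Add(Rational(-100413, 74), Mul(-102144, Pow(Add(-4, Mul(5, Pow(10, Rational(1, 2)))), Rational(-1, 2)))) ≈ -31078.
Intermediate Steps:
Function('J')(V, s) = Mul(Rational(1, 2), V) (Function('J')(V, s) = Mul(Rational(1, 2), Mul(1, V)) = Mul(Rational(1, 2), V))
Function('j')(U) = Pow(U, Rational(3, 2))
Function('t')(F) = Pow(Add(F, Mul(Rational(5, 4), Pow(10, Rational(1, 2)))), Rational(1, 2)) (Function('t')(F) = Pow(Add(F, Pow(Mul(Rational(1, 2), 5), Rational(3, 2))), Rational(1, 2)) = Pow(Add(F, Pow(Rational(5, 2), Rational(3, 2))), Rational(1, 2)) = Pow(Add(F, Mul(Rational(5, 4), Pow(10, Rational(1, 2)))), Rational(1, 2)))
Add(-381, Mul(399, Add(Mul(-128, Pow(Function('t')(-1), -1)), Mul(-181, Pow(74, -1))))) = Add(-381, Mul(399, Add(Mul(-128, Pow(Mul(Rational(1, 2), Pow(Add(Mul(4, -1), Mul(5, Pow(10, Rational(1, 2)))), Rational(1, 2))), -1)), Mul(-181, Pow(74, -1))))) = Add(-381, Mul(399, Add(Mul(-128, Pow(Mul(Rational(1, 2), Pow(Add(-4, Mul(5, Pow(10, Rational(1, 2)))), Rational(1, 2))), -1)), Mul(-181, Rational(1, 74))))) = Add(-381, Mul(399, Add(Mul(-128, Mul(2, Pow(Add(-4, Mul(5, Pow(10, Rational(1, 2)))), Rational(-1, 2)))), Rational(-181, 74)))) = Add(-381, Mul(399, Add(Mul(-256, Pow(Add(-4, Mul(5, Pow(10, Rational(1, 2)))), Rational(-1, 2))), Rational(-181, 74)))) = Add(-381, Mul(399, Add(Rational(-181, 74), Mul(-256, Pow(Add(-4, Mul(5, Pow(10, Rational(1, 2)))), Rational(-1, 2)))))) = Add(-381, Add(Rational(-72219, 74), Mul(-102144, Pow(Add(-4, Mul(5, Pow(10, Rational(1, 2)))), Rational(-1, 2))))) = Add(Rational(-100413, 74), Mul(-102144, Pow(Add(-4, Mul(5, Pow(10, Rational(1, 2)))), Rational(-1, 2))))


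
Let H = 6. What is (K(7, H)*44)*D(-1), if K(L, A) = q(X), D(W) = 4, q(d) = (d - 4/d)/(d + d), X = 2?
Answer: 0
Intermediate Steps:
q(d) = (d - 4/d)/(2*d) (q(d) = (d - 4/d)/((2*d)) = (d - 4/d)*(1/(2*d)) = (d - 4/d)/(2*d))
K(L, A) = 0 (K(L, A) = ½ - 2/2² = ½ - 2*¼ = ½ - ½ = 0)
(K(7, H)*44)*D(-1) = (0*44)*4 = 0*4 = 0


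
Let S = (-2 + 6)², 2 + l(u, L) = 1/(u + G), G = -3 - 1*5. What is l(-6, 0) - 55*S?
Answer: -12349/14 ≈ -882.07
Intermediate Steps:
G = -8 (G = -3 - 5 = -8)
l(u, L) = -2 + 1/(-8 + u) (l(u, L) = -2 + 1/(u - 8) = -2 + 1/(-8 + u))
S = 16 (S = 4² = 16)
l(-6, 0) - 55*S = (17 - 2*(-6))/(-8 - 6) - 55*16 = (17 + 12)/(-14) - 880 = -1/14*29 - 880 = -29/14 - 880 = -12349/14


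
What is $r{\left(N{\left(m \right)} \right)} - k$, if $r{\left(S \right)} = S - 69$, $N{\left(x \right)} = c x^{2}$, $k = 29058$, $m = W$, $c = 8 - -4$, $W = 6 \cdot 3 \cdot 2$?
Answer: $-13575$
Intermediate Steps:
$W = 36$ ($W = 18 \cdot 2 = 36$)
$c = 12$ ($c = 8 + 4 = 12$)
$m = 36$
$N{\left(x \right)} = 12 x^{2}$
$r{\left(S \right)} = -69 + S$
$r{\left(N{\left(m \right)} \right)} - k = \left(-69 + 12 \cdot 36^{2}\right) - 29058 = \left(-69 + 12 \cdot 1296\right) - 29058 = \left(-69 + 15552\right) - 29058 = 15483 - 29058 = -13575$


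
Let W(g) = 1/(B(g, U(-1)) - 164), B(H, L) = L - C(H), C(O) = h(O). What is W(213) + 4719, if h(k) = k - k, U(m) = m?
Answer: 778634/165 ≈ 4719.0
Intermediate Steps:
h(k) = 0
C(O) = 0
B(H, L) = L (B(H, L) = L - 1*0 = L + 0 = L)
W(g) = -1/165 (W(g) = 1/(-1 - 164) = 1/(-165) = -1/165)
W(213) + 4719 = -1/165 + 4719 = 778634/165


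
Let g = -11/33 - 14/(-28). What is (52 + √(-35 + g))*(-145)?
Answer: -7540 - 145*I*√1254/6 ≈ -7540.0 - 855.79*I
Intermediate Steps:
g = ⅙ (g = -11*1/33 - 14*(-1/28) = -⅓ + ½ = ⅙ ≈ 0.16667)
(52 + √(-35 + g))*(-145) = (52 + √(-35 + ⅙))*(-145) = (52 + √(-209/6))*(-145) = (52 + I*√1254/6)*(-145) = -7540 - 145*I*√1254/6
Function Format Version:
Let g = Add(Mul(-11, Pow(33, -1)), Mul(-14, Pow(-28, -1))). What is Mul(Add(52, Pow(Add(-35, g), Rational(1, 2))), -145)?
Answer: Add(-7540, Mul(Rational(-145, 6), I, Pow(1254, Rational(1, 2)))) ≈ Add(-7540.0, Mul(-855.79, I))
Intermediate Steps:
g = Rational(1, 6) (g = Add(Mul(-11, Rational(1, 33)), Mul(-14, Rational(-1, 28))) = Add(Rational(-1, 3), Rational(1, 2)) = Rational(1, 6) ≈ 0.16667)
Mul(Add(52, Pow(Add(-35, g), Rational(1, 2))), -145) = Mul(Add(52, Pow(Add(-35, Rational(1, 6)), Rational(1, 2))), -145) = Mul(Add(52, Pow(Rational(-209, 6), Rational(1, 2))), -145) = Mul(Add(52, Mul(Rational(1, 6), I, Pow(1254, Rational(1, 2)))), -145) = Add(-7540, Mul(Rational(-145, 6), I, Pow(1254, Rational(1, 2))))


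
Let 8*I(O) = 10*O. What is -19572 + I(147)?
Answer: -77553/4 ≈ -19388.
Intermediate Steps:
I(O) = 5*O/4 (I(O) = (10*O)/8 = 5*O/4)
-19572 + I(147) = -19572 + (5/4)*147 = -19572 + 735/4 = -77553/4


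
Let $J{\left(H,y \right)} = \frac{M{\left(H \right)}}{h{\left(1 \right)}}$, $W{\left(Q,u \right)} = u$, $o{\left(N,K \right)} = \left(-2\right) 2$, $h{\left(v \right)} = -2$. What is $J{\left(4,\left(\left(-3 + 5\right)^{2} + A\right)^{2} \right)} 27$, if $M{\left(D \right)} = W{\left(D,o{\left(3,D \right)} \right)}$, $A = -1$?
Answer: $54$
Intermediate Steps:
$o{\left(N,K \right)} = -4$
$M{\left(D \right)} = -4$
$J{\left(H,y \right)} = 2$ ($J{\left(H,y \right)} = - \frac{4}{-2} = \left(-4\right) \left(- \frac{1}{2}\right) = 2$)
$J{\left(4,\left(\left(-3 + 5\right)^{2} + A\right)^{2} \right)} 27 = 2 \cdot 27 = 54$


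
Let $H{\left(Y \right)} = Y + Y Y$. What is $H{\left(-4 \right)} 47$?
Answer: $564$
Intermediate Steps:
$H{\left(Y \right)} = Y + Y^{2}$
$H{\left(-4 \right)} 47 = - 4 \left(1 - 4\right) 47 = \left(-4\right) \left(-3\right) 47 = 12 \cdot 47 = 564$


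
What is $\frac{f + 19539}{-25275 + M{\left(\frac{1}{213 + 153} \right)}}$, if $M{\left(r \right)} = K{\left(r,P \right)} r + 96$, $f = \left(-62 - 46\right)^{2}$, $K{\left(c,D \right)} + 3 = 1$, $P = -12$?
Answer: $- \frac{5710149}{4607758} \approx -1.2392$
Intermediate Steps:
$K{\left(c,D \right)} = -2$ ($K{\left(c,D \right)} = -3 + 1 = -2$)
$f = 11664$ ($f = \left(-108\right)^{2} = 11664$)
$M{\left(r \right)} = 96 - 2 r$ ($M{\left(r \right)} = - 2 r + 96 = 96 - 2 r$)
$\frac{f + 19539}{-25275 + M{\left(\frac{1}{213 + 153} \right)}} = \frac{11664 + 19539}{-25275 + \left(96 - \frac{2}{213 + 153}\right)} = \frac{31203}{-25275 + \left(96 - \frac{2}{366}\right)} = \frac{31203}{-25275 + \left(96 - \frac{1}{183}\right)} = \frac{31203}{-25275 + \frac{17567}{183}} = \frac{31203}{- \frac{4607758}{183}} = 31203 \left(- \frac{183}{4607758}\right) = - \frac{5710149}{4607758}$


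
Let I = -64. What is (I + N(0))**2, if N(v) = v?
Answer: 4096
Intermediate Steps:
(I + N(0))**2 = (-64 + 0)**2 = (-64)**2 = 4096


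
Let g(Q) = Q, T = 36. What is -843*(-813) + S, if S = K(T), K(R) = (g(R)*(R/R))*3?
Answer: 685467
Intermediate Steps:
K(R) = 3*R (K(R) = (R*(R/R))*3 = (R*1)*3 = R*3 = 3*R)
S = 108 (S = 3*36 = 108)
-843*(-813) + S = -843*(-813) + 108 = 685359 + 108 = 685467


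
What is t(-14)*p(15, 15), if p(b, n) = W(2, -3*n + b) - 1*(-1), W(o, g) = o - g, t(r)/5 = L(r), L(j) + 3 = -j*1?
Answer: 1815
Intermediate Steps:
L(j) = -3 - j (L(j) = -3 - j*1 = -3 - j)
t(r) = -15 - 5*r (t(r) = 5*(-3 - r) = -15 - 5*r)
p(b, n) = 3 - b + 3*n (p(b, n) = (2 - (-3*n + b)) - 1*(-1) = (2 - (b - 3*n)) + 1 = (2 + (-b + 3*n)) + 1 = (2 - b + 3*n) + 1 = 3 - b + 3*n)
t(-14)*p(15, 15) = (-15 - 5*(-14))*(3 - 1*15 + 3*15) = (-15 + 70)*(3 - 15 + 45) = 55*33 = 1815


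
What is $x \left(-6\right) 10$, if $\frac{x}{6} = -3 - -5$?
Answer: $-720$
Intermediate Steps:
$x = 12$ ($x = 6 \left(-3 - -5\right) = 6 \left(-3 + 5\right) = 6 \cdot 2 = 12$)
$x \left(-6\right) 10 = 12 \left(-6\right) 10 = \left(-72\right) 10 = -720$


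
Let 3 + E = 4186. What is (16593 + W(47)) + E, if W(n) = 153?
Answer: 20929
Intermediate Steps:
E = 4183 (E = -3 + 4186 = 4183)
(16593 + W(47)) + E = (16593 + 153) + 4183 = 16746 + 4183 = 20929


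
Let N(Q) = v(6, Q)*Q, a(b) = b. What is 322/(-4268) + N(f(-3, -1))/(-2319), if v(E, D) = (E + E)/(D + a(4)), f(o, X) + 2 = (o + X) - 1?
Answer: -433111/4948746 ≈ -0.087519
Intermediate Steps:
f(o, X) = -3 + X + o (f(o, X) = -2 + ((o + X) - 1) = -2 + ((X + o) - 1) = -2 + (-1 + X + o) = -3 + X + o)
v(E, D) = 2*E/(4 + D) (v(E, D) = (E + E)/(D + 4) = (2*E)/(4 + D) = 2*E/(4 + D))
N(Q) = 12*Q/(4 + Q) (N(Q) = (2*6/(4 + Q))*Q = (12/(4 + Q))*Q = 12*Q/(4 + Q))
322/(-4268) + N(f(-3, -1))/(-2319) = 322/(-4268) + (12*(-3 - 1 - 3)/(4 + (-3 - 1 - 3)))/(-2319) = 322*(-1/4268) + (12*(-7)/(4 - 7))*(-1/2319) = -161/2134 + (12*(-7)/(-3))*(-1/2319) = -161/2134 + (12*(-7)*(-⅓))*(-1/2319) = -161/2134 + 28*(-1/2319) = -161/2134 - 28/2319 = -433111/4948746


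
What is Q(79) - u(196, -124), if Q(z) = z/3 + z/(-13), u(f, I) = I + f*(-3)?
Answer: 28558/39 ≈ 732.26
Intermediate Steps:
u(f, I) = I - 3*f
Q(z) = 10*z/39 (Q(z) = z*(1/3) + z*(-1/13) = z/3 - z/13 = 10*z/39)
Q(79) - u(196, -124) = (10/39)*79 - (-124 - 3*196) = 790/39 - (-124 - 588) = 790/39 - 1*(-712) = 790/39 + 712 = 28558/39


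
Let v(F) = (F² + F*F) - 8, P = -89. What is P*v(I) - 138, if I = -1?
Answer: 396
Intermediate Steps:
v(F) = -8 + 2*F² (v(F) = (F² + F²) - 8 = 2*F² - 8 = -8 + 2*F²)
P*v(I) - 138 = -89*(-8 + 2*(-1)²) - 138 = -89*(-8 + 2*1) - 138 = -89*(-8 + 2) - 138 = -89*(-6) - 138 = 534 - 138 = 396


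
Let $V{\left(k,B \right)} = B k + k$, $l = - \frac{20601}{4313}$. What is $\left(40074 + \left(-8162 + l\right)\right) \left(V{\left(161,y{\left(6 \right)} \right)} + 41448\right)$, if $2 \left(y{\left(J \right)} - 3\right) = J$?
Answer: $\frac{5858995026625}{4313} \approx 1.3585 \cdot 10^{9}$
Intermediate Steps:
$y{\left(J \right)} = 3 + \frac{J}{2}$
$l = - \frac{20601}{4313}$ ($l = \left(-20601\right) \frac{1}{4313} = - \frac{20601}{4313} \approx -4.7765$)
$V{\left(k,B \right)} = k + B k$
$\left(40074 + \left(-8162 + l\right)\right) \left(V{\left(161,y{\left(6 \right)} \right)} + 41448\right) = \left(40074 - \frac{35223307}{4313}\right) \left(161 \left(1 + \left(3 + \frac{1}{2} \cdot 6\right)\right) + 41448\right) = \left(40074 - \frac{35223307}{4313}\right) \left(161 \left(1 + \left(3 + 3\right)\right) + 41448\right) = \frac{137615855 \left(161 \left(1 + 6\right) + 41448\right)}{4313} = \frac{137615855 \left(161 \cdot 7 + 41448\right)}{4313} = \frac{137615855 \left(1127 + 41448\right)}{4313} = \frac{137615855}{4313} \cdot 42575 = \frac{5858995026625}{4313}$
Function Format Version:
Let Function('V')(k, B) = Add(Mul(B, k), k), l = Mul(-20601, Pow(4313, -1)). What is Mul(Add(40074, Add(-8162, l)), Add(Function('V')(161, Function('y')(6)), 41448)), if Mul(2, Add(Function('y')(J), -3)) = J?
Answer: Rational(5858995026625, 4313) ≈ 1.3585e+9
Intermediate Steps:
Function('y')(J) = Add(3, Mul(Rational(1, 2), J))
l = Rational(-20601, 4313) (l = Mul(-20601, Rational(1, 4313)) = Rational(-20601, 4313) ≈ -4.7765)
Function('V')(k, B) = Add(k, Mul(B, k))
Mul(Add(40074, Add(-8162, l)), Add(Function('V')(161, Function('y')(6)), 41448)) = Mul(Add(40074, Add(-8162, Rational(-20601, 4313))), Add(Mul(161, Add(1, Add(3, Mul(Rational(1, 2), 6)))), 41448)) = Mul(Add(40074, Rational(-35223307, 4313)), Add(Mul(161, Add(1, Add(3, 3))), 41448)) = Mul(Rational(137615855, 4313), Add(Mul(161, Add(1, 6)), 41448)) = Mul(Rational(137615855, 4313), Add(Mul(161, 7), 41448)) = Mul(Rational(137615855, 4313), Add(1127, 41448)) = Mul(Rational(137615855, 4313), 42575) = Rational(5858995026625, 4313)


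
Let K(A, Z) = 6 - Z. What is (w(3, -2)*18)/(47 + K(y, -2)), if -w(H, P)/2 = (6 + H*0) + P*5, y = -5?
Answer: 144/55 ≈ 2.6182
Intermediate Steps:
w(H, P) = -12 - 10*P (w(H, P) = -2*((6 + H*0) + P*5) = -2*((6 + 0) + 5*P) = -2*(6 + 5*P) = -12 - 10*P)
(w(3, -2)*18)/(47 + K(y, -2)) = ((-12 - 10*(-2))*18)/(47 + (6 - 1*(-2))) = ((-12 + 20)*18)/(47 + (6 + 2)) = (8*18)/(47 + 8) = 144/55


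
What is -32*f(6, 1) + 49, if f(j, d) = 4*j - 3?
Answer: -623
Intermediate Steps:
f(j, d) = -3 + 4*j
-32*f(6, 1) + 49 = -32*(-3 + 4*6) + 49 = -32*(-3 + 24) + 49 = -32*21 + 49 = -672 + 49 = -623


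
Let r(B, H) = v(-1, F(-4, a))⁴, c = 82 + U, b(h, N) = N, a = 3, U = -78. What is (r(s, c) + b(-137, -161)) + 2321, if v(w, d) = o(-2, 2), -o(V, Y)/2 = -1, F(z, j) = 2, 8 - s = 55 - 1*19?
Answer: 2176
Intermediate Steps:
s = -28 (s = 8 - (55 - 1*19) = 8 - (55 - 19) = 8 - 1*36 = 8 - 36 = -28)
o(V, Y) = 2 (o(V, Y) = -2*(-1) = 2)
v(w, d) = 2
c = 4 (c = 82 - 78 = 4)
r(B, H) = 16 (r(B, H) = 2⁴ = 16)
(r(s, c) + b(-137, -161)) + 2321 = (16 - 161) + 2321 = -145 + 2321 = 2176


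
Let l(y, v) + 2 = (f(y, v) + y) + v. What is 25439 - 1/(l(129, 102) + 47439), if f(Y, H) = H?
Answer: 1215221029/47770 ≈ 25439.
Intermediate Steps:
l(y, v) = -2 + y + 2*v (l(y, v) = -2 + ((v + y) + v) = -2 + (y + 2*v) = -2 + y + 2*v)
25439 - 1/(l(129, 102) + 47439) = 25439 - 1/((-2 + 129 + 2*102) + 47439) = 25439 - 1/((-2 + 129 + 204) + 47439) = 25439 - 1/(331 + 47439) = 25439 - 1/47770 = 1215221029/47770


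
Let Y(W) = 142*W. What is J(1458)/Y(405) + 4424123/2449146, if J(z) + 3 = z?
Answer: 1433304562/782502147 ≈ 1.8317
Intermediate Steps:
J(z) = -3 + z
J(1458)/Y(405) + 4424123/2449146 = (-3 + 1458)/((142*405)) + 4424123/2449146 = 1455/57510 + 4424123*(1/2449146) = 1455*(1/57510) + 4424123/2449146 = 97/3834 + 4424123/2449146 = 1433304562/782502147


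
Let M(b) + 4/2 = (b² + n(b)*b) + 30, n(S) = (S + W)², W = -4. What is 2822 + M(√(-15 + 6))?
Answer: 2913 + 21*I ≈ 2913.0 + 21.0*I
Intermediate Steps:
n(S) = (-4 + S)² (n(S) = (S - 4)² = (-4 + S)²)
M(b) = 28 + b² + b*(-4 + b)² (M(b) = -2 + ((b² + (-4 + b)²*b) + 30) = -2 + ((b² + b*(-4 + b)²) + 30) = -2 + (30 + b² + b*(-4 + b)²) = 28 + b² + b*(-4 + b)²)
2822 + M(√(-15 + 6)) = 2822 + (28 + (√(-15 + 6))² + √(-15 + 6)*(-4 + √(-15 + 6))²) = 2822 + (28 + (√(-9))² + √(-9)*(-4 + √(-9))²) = 2822 + (28 + (3*I)² + (3*I)*(-4 + 3*I)²) = 2822 + (28 - 9 + 3*I*(-4 + 3*I)²) = 2822 + (19 + 3*I*(-4 + 3*I)²) = 2841 + 3*I*(-4 + 3*I)²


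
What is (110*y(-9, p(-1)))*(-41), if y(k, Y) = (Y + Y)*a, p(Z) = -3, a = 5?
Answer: 135300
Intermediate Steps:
y(k, Y) = 10*Y (y(k, Y) = (Y + Y)*5 = (2*Y)*5 = 10*Y)
(110*y(-9, p(-1)))*(-41) = (110*(10*(-3)))*(-41) = (110*(-30))*(-41) = -3300*(-41) = 135300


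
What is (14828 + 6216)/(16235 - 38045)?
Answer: -10522/10905 ≈ -0.96488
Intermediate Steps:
(14828 + 6216)/(16235 - 38045) = 21044/(-21810) = 21044*(-1/21810) = -10522/10905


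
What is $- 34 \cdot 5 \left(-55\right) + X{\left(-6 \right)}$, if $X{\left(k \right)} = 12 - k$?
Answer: $9368$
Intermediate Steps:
$- 34 \cdot 5 \left(-55\right) + X{\left(-6 \right)} = - 34 \cdot 5 \left(-55\right) + \left(12 - -6\right) = \left(-34\right) \left(-275\right) + \left(12 + 6\right) = 9350 + 18 = 9368$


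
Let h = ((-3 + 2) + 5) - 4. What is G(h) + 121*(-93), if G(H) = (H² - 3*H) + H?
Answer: -11253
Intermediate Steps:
h = 0 (h = (-1 + 5) - 4 = 4 - 4 = 0)
G(H) = H² - 2*H
G(h) + 121*(-93) = 0*(-2 + 0) + 121*(-93) = 0*(-2) - 11253 = 0 - 11253 = -11253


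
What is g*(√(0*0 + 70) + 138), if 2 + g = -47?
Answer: -6762 - 49*√70 ≈ -7172.0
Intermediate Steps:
g = -49 (g = -2 - 47 = -49)
g*(√(0*0 + 70) + 138) = -49*(√(0*0 + 70) + 138) = -49*(√(0 + 70) + 138) = -49*(√70 + 138) = -49*(138 + √70) = -6762 - 49*√70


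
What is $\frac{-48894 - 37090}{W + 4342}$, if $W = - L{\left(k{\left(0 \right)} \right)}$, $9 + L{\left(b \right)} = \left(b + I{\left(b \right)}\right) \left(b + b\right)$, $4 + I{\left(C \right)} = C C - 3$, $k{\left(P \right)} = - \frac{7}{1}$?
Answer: $- \frac{85984}{4841} \approx -17.762$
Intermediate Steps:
$k{\left(P \right)} = -7$ ($k{\left(P \right)} = \left(-7\right) 1 = -7$)
$I{\left(C \right)} = -7 + C^{2}$ ($I{\left(C \right)} = -4 + \left(C C - 3\right) = -4 + \left(C^{2} - 3\right) = -4 + \left(-3 + C^{2}\right) = -7 + C^{2}$)
$L{\left(b \right)} = -9 + 2 b \left(-7 + b + b^{2}\right)$ ($L{\left(b \right)} = -9 + \left(b + \left(-7 + b^{2}\right)\right) \left(b + b\right) = -9 + \left(-7 + b + b^{2}\right) 2 b = -9 + 2 b \left(-7 + b + b^{2}\right)$)
$W = 499$ ($W = - (-9 + 2 \left(-7\right)^{2} + 2 \left(-7\right) \left(-7 + \left(-7\right)^{2}\right)) = - (-9 + 2 \cdot 49 + 2 \left(-7\right) \left(-7 + 49\right)) = - (-9 + 98 + 2 \left(-7\right) 42) = - (-9 + 98 - 588) = \left(-1\right) \left(-499\right) = 499$)
$\frac{-48894 - 37090}{W + 4342} = \frac{-48894 - 37090}{499 + 4342} = - \frac{85984}{4841}$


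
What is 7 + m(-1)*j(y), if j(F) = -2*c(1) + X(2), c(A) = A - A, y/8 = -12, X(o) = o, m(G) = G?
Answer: 5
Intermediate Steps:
y = -96 (y = 8*(-12) = -96)
c(A) = 0
j(F) = 2 (j(F) = -2*0 + 2 = 0 + 2 = 2)
7 + m(-1)*j(y) = 7 - 1*2 = 7 - 2 = 5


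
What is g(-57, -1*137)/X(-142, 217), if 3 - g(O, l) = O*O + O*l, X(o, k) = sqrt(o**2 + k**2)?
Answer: -11055*sqrt(67253)/67253 ≈ -42.629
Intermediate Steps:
X(o, k) = sqrt(k**2 + o**2)
g(O, l) = 3 - O**2 - O*l (g(O, l) = 3 - (O*O + O*l) = 3 - (O**2 + O*l) = 3 + (-O**2 - O*l) = 3 - O**2 - O*l)
g(-57, -1*137)/X(-142, 217) = (3 - 1*(-57)**2 - 1*(-57)*(-1*137))/(sqrt(217**2 + (-142)**2)) = (3 - 1*3249 - 1*(-57)*(-137))/(sqrt(47089 + 20164)) = (3 - 3249 - 7809)/(sqrt(67253)) = -11055*sqrt(67253)/67253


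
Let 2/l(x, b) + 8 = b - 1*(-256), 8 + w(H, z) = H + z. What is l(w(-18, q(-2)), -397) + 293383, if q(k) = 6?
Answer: 43714065/149 ≈ 2.9338e+5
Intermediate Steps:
w(H, z) = -8 + H + z (w(H, z) = -8 + (H + z) = -8 + H + z)
l(x, b) = 2/(248 + b) (l(x, b) = 2/(-8 + (b - 1*(-256))) = 2/(-8 + (b + 256)) = 2/(-8 + (256 + b)) = 2/(248 + b))
l(w(-18, q(-2)), -397) + 293383 = 2/(248 - 397) + 293383 = 2/(-149) + 293383 = 2*(-1/149) + 293383 = -2/149 + 293383 = 43714065/149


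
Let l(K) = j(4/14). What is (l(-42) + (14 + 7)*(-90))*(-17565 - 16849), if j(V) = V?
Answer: 455228392/7 ≈ 6.5033e+7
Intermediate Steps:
l(K) = 2/7 (l(K) = 4/14 = 4*(1/14) = 2/7)
(l(-42) + (14 + 7)*(-90))*(-17565 - 16849) = (2/7 + (14 + 7)*(-90))*(-17565 - 16849) = (2/7 + 21*(-90))*(-34414) = (2/7 - 1890)*(-34414) = -13228/7*(-34414) = 455228392/7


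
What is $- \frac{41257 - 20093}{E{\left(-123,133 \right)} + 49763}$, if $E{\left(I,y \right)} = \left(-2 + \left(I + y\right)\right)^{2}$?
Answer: $- \frac{21164}{49827} \approx -0.42475$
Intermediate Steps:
$E{\left(I,y \right)} = \left(-2 + I + y\right)^{2}$
$- \frac{41257 - 20093}{E{\left(-123,133 \right)} + 49763} = - \frac{41257 - 20093}{\left(-2 - 123 + 133\right)^{2} + 49763} = - \frac{21164}{8^{2} + 49763} = - \frac{21164}{64 + 49763} = - \frac{21164}{49827}$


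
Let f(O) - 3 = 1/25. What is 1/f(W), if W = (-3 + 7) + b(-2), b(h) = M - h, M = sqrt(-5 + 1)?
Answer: 25/76 ≈ 0.32895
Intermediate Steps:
M = 2*I (M = sqrt(-4) = 2*I ≈ 2.0*I)
b(h) = -h + 2*I (b(h) = 2*I - h = -h + 2*I)
W = 6 + 2*I (W = (-3 + 7) + (-1*(-2) + 2*I) = 4 + (2 + 2*I) = 6 + 2*I ≈ 6.0 + 2.0*I)
f(O) = 76/25 (f(O) = 3 + 1/25 = 76/25)
1/f(W) = 1/(76/25) = 25/76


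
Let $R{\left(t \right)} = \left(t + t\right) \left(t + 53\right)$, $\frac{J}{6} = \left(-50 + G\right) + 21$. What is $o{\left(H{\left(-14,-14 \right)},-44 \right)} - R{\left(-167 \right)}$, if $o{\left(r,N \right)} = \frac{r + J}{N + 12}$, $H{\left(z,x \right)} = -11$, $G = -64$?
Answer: $- \frac{1217863}{32} \approx -38058.0$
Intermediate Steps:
$J = -558$ ($J = 6 \left(\left(-50 - 64\right) + 21\right) = 6 \left(-114 + 21\right) = 6 \left(-93\right) = -558$)
$R{\left(t \right)} = 2 t \left(53 + t\right)$
$o{\left(r,N \right)} = \frac{-558 + r}{12 + N}$ ($o{\left(r,N \right)} = \frac{r - 558}{N + 12} = \frac{-558 + r}{12 + N}$)
$o{\left(H{\left(-14,-14 \right)},-44 \right)} - R{\left(-167 \right)} = \frac{-558 - 11}{12 - 44} - 2 \left(-167\right) \left(53 - 167\right) = \frac{1}{-32} \left(-569\right) - 2 \left(-167\right) \left(-114\right) = \left(- \frac{1}{32}\right) \left(-569\right) - 38076 = \frac{569}{32} - 38076 = - \frac{1217863}{32}$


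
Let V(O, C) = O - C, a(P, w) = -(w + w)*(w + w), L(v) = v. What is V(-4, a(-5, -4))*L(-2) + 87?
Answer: -33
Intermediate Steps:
a(P, w) = -4*w² (a(P, w) = -2*w*2*w = -4*w²)
V(-4, a(-5, -4))*L(-2) + 87 = (-4 - (-4)*(-4)²)*(-2) + 87 = (-4 - (-4)*16)*(-2) + 87 = (-4 - 1*(-64))*(-2) + 87 = (-4 + 64)*(-2) + 87 = 60*(-2) + 87 = -120 + 87 = -33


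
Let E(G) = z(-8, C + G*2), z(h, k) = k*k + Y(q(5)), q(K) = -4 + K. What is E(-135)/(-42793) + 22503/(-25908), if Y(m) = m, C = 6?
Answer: -922893585/369560348 ≈ -2.4973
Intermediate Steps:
z(h, k) = 1 + k² (z(h, k) = k*k + (-4 + 5) = k² + 1 = 1 + k²)
E(G) = 1 + (6 + 2*G)² (E(G) = 1 + (6 + G*2)² = 1 + (6 + 2*G)²)
E(-135)/(-42793) + 22503/(-25908) = (1 + 4*(3 - 135)²)/(-42793) + 22503/(-25908) = (1 + 4*(-132)²)*(-1/42793) + 22503*(-1/25908) = (1 + 4*17424)*(-1/42793) - 7501/8636 = (1 + 69696)*(-1/42793) - 7501/8636 = 69697*(-1/42793) - 7501/8636 = -69697/42793 - 7501/8636 = -922893585/369560348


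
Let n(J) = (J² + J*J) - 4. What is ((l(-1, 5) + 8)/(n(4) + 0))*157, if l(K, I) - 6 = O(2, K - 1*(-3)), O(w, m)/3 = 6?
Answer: 1256/7 ≈ 179.43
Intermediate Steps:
O(w, m) = 18 (O(w, m) = 3*6 = 18)
n(J) = -4 + 2*J² (n(J) = (J² + J²) - 4 = 2*J² - 4 = -4 + 2*J²)
l(K, I) = 24 (l(K, I) = 6 + 18 = 24)
((l(-1, 5) + 8)/(n(4) + 0))*157 = ((24 + 8)/((-4 + 2*4²) + 0))*157 = (32/((-4 + 2*16) + 0))*157 = (32/((-4 + 32) + 0))*157 = (32/(28 + 0))*157 = (32/28)*157 = (32*(1/28))*157 = (8/7)*157 = 1256/7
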